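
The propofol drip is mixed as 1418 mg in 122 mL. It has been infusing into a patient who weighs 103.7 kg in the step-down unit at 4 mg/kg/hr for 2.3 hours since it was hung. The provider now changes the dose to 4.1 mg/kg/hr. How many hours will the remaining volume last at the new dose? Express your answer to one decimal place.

Initial rate:
Dose = 4 mg/kg/hr × 103.7 kg = 414.8 mg/hr
Concentration = 1418 mg ÷ 122 mL = 11.62295 mg/mL
Rate = 414.8 mg/hr ÷ 11.62295 mg/mL = 35.68801 mL/hr
Volume infused so far = 35.68801 mL/hr × 2.3 hr = 82.08243 mL
Volume remaining = 122 − 82.08243 = 39.91757 mL
New rate:
Dose = 4.1 mg/kg/hr × 103.7 kg = 425.17 mg/hr
Rate = 425.17 mg/hr ÷ 11.62295 mg/mL = 36.58021 mL/hr
Time remaining = 39.91757 mL ÷ 36.58021 mL/hr = 1.091234 hr

1.1 hours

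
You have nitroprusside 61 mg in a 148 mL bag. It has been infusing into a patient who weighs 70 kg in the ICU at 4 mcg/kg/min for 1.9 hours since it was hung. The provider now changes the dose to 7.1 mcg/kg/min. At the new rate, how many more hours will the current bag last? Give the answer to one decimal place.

Initial rate:
Dose = 4 mcg/kg/min × 70 kg = 280 mcg/min
280 mcg/min × 60 min/hr = 16800 mcg/hr
Concentration = 61 mg ÷ 148 mL = 0.4121622 mg/mL = 412.1622 mcg/mL
Rate = 16800 mcg/hr ÷ 412.1622 mcg/mL = 40.76066 mL/hr
Volume infused so far = 40.76066 mL/hr × 1.9 hr = 77.44525 mL
Volume remaining = 148 − 77.44525 = 70.55475 mL
New rate:
Dose = 7.1 mcg/kg/min × 70 kg = 497 mcg/min
497 mcg/min × 60 min/hr = 29820 mcg/hr
Rate = 29820 mcg/hr ÷ 412.1622 mcg/mL = 72.35016 mL/hr
Time remaining = 70.55475 mL ÷ 72.35016 mL/hr = 0.9751844 hr

1.0 hours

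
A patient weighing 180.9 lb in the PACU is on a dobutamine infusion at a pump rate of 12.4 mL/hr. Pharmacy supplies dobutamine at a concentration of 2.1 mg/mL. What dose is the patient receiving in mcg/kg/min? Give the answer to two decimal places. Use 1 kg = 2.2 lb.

Weight = 180.9 lb ÷ 2.2 lb/kg = 82.22727 kg
Concentration = 2.1 mg/mL = 2100 mcg/mL
Drug rate = 12.4 mL/hr × 2100 mcg/mL = 26040 mcg/hr
26040 mcg/hr ÷ 60 min/hr = 434 mcg/min
434 mcg/min ÷ 82.22727 kg = 5.278054 mcg/kg/min

5.28 mcg/kg/min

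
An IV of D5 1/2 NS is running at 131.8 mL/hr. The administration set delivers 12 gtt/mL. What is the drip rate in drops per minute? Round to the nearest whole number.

26 gtt/min

131.8 mL/hr ÷ 60 min/hr = 2.196667 mL/min
2.196667 mL/min × 12 gtt/mL = 26.36 gtt/min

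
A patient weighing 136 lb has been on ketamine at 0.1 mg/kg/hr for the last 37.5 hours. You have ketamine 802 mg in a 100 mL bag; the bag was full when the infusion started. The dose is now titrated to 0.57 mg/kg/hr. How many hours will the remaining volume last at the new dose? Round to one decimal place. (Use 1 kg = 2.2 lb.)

Initial rate:
Weight = 136 lb ÷ 2.2 lb/kg = 61.81818 kg
Dose = 0.1 mg/kg/hr × 61.81818 kg = 6.181818 mg/hr
Concentration = 802 mg ÷ 100 mL = 8.02 mg/mL
Rate = 6.181818 mg/hr ÷ 8.02 mg/mL = 0.7708003 mL/hr
Volume infused so far = 0.7708003 mL/hr × 37.5 hr = 28.90501 mL
Volume remaining = 100 − 28.90501 = 71.09499 mL
New rate:
Dose = 0.57 mg/kg/hr × 61.81818 kg = 35.23636 mg/hr
Rate = 35.23636 mg/hr ÷ 8.02 mg/mL = 4.393562 mL/hr
Time remaining = 71.09499 mL ÷ 4.393562 mL/hr = 16.18163 hr

16.2 hours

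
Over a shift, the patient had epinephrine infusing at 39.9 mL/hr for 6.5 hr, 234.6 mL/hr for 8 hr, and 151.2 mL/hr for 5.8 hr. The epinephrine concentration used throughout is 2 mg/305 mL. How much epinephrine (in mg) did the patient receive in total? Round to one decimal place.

Concentration = 2 mg ÷ 305 mL = 0.006557377 mg/mL
Stage 1: 39.9 mL/hr × 6.5 hr = 259.35 mL → 259.35 mL × 0.006557377 mg/mL = 1.700656 mg
Stage 2: 234.6 mL/hr × 8 hr = 1876.8 mL → 1876.8 mL × 0.006557377 mg/mL = 12.30689 mg
Stage 3: 151.2 mL/hr × 5.8 hr = 876.96 mL → 876.96 mL × 0.006557377 mg/mL = 5.750557 mg
Total = 1.700656 + 12.30689 + 5.750557 = 19.7581 mg

19.8 mg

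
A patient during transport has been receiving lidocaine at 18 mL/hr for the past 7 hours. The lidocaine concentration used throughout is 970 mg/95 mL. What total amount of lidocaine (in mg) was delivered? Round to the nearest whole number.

Concentration = 970 mg ÷ 95 mL = 10.21053 mg/mL
Drug rate = 18 mL/hr × 10.21053 mg/mL = 183.7895 mg/hr
Total = 183.7895 mg/hr × 7 hr = 1286.526 mg

1287 mg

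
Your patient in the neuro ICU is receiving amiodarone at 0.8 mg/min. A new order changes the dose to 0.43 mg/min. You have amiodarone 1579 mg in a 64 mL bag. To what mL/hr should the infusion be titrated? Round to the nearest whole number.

0.43 mg/min × 60 min/hr = 25.8 mg/hr
Concentration = 1579 mg ÷ 64 mL = 24.67188 mg/mL
Rate = 25.8 mg/hr ÷ 24.67188 mg/mL = 1.045725 mL/hr

1 mL/hr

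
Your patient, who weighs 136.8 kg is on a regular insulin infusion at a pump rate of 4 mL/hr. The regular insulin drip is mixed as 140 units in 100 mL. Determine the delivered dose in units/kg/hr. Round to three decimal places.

Concentration = 140 units ÷ 100 mL = 1.4 units/mL
Drug rate = 4 mL/hr × 1.4 units/mL = 5.6 units/hr
5.6 units/hr ÷ 136.8 kg = 0.04093567 units/kg/hr

0.041 units/kg/hr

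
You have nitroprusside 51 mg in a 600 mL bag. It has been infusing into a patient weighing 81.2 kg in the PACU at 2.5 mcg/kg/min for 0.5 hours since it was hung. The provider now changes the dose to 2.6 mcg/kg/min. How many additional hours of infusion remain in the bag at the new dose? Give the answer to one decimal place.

3.5 hours

Initial rate:
Dose = 2.5 mcg/kg/min × 81.2 kg = 203 mcg/min
203 mcg/min × 60 min/hr = 12180 mcg/hr
Concentration = 51 mg ÷ 600 mL = 0.085 mg/mL = 85 mcg/mL
Rate = 12180 mcg/hr ÷ 85 mcg/mL = 143.2941 mL/hr
Volume infused so far = 143.2941 mL/hr × 0.5 hr = 71.64706 mL
Volume remaining = 600 − 71.64706 = 528.3529 mL
New rate:
Dose = 2.6 mcg/kg/min × 81.2 kg = 211.12 mcg/min
211.12 mcg/min × 60 min/hr = 12667.2 mcg/hr
Rate = 12667.2 mcg/hr ÷ 85 mcg/mL = 149.0259 mL/hr
Time remaining = 528.3529 mL ÷ 149.0259 mL/hr = 3.545377 hr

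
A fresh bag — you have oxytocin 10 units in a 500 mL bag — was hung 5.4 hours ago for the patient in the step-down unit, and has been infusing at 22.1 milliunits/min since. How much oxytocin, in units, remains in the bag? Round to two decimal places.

2.84 units

22.1 milliunits/min × 60 min/hr = 1326 milliunits/hr
Concentration = 10 units ÷ 500 mL = 0.02 units/mL = 20 milliunits/mL
Rate = 1326 milliunits/hr ÷ 20 milliunits/mL = 66.3 mL/hr
Volume infused = 66.3 mL/hr × 5.4 hr = 358.02 mL
Volume remaining = 500 − 358.02 = 141.98 mL
Drug remaining = 141.98 mL × 20 milliunits/mL = 2839.6 milliunits = 2.8396 units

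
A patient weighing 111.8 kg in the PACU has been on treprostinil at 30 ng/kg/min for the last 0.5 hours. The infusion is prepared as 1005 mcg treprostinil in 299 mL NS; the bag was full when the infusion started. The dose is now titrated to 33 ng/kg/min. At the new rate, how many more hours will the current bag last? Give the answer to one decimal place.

Initial rate:
Dose = 30 ng/kg/min × 111.8 kg = 3354 ng/min
3354 ng/min × 60 min/hr = 201240 ng/hr
Concentration = 1005 mcg ÷ 299 mL = 3.361204 mcg/mL = 3361.204 ng/mL
Rate = 201240 ng/hr ÷ 3361.204 ng/mL = 59.8714 mL/hr
Volume infused so far = 59.8714 mL/hr × 0.5 hr = 29.9357 mL
Volume remaining = 299 − 29.9357 = 269.0643 mL
New rate:
Dose = 33 ng/kg/min × 111.8 kg = 3689.4 ng/min
3689.4 ng/min × 60 min/hr = 221364 ng/hr
Rate = 221364 ng/hr ÷ 3361.204 ng/mL = 65.85854 mL/hr
Time remaining = 269.0643 mL ÷ 65.85854 mL/hr = 4.085488 hr

4.1 hours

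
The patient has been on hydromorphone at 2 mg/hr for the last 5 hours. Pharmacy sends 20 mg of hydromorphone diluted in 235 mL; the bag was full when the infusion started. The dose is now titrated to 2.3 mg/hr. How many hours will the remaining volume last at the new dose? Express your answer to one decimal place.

4.3 hours

Initial rate:
Concentration = 20 mg ÷ 235 mL = 0.08510638 mg/mL
Rate = 2 mg/hr ÷ 0.08510638 mg/mL = 23.5 mL/hr
Volume infused so far = 23.5 mL/hr × 5 hr = 117.5 mL
Volume remaining = 235 − 117.5 = 117.5 mL
New rate:
Rate = 2.3 mg/hr ÷ 0.08510638 mg/mL = 27.025 mL/hr
Time remaining = 117.5 mL ÷ 27.025 mL/hr = 4.347826 hr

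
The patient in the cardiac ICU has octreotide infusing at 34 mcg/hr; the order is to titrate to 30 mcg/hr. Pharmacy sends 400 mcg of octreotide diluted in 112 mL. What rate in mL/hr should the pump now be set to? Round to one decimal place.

Concentration = 400 mcg ÷ 112 mL = 3.571429 mcg/mL
Rate = 30 mcg/hr ÷ 3.571429 mcg/mL = 8.4 mL/hr

8.4 mL/hr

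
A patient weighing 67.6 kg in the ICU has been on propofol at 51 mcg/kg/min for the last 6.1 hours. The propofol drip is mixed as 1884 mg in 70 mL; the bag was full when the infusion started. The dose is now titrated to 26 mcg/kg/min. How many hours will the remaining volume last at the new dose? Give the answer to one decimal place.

5.9 hours

Initial rate:
Dose = 51 mcg/kg/min × 67.6 kg = 3447.6 mcg/min
3447.6 mcg/min × 60 min/hr = 206856 mcg/hr
Concentration = 1884 mg ÷ 70 mL = 26.91429 mg/mL = 26914.29 mcg/mL
Rate = 206856 mcg/hr ÷ 26914.29 mcg/mL = 7.685732 mL/hr
Volume infused so far = 7.685732 mL/hr × 6.1 hr = 46.88297 mL
Volume remaining = 70 − 46.88297 = 23.11703 mL
New rate:
Dose = 26 mcg/kg/min × 67.6 kg = 1757.6 mcg/min
1757.6 mcg/min × 60 min/hr = 105456 mcg/hr
Rate = 105456 mcg/hr ÷ 26914.29 mcg/mL = 3.918217 mL/hr
Time remaining = 23.11703 mL ÷ 3.918217 mL/hr = 5.899886 hr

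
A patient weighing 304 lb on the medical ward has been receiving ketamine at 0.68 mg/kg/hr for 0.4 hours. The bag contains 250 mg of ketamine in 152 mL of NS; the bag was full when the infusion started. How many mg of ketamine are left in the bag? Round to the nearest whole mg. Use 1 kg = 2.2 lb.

212 mg

Weight = 304 lb ÷ 2.2 lb/kg = 138.1818 kg
Dose = 0.68 mg/kg/hr × 138.1818 kg = 93.96364 mg/hr
Concentration = 250 mg ÷ 152 mL = 1.644737 mg/mL
Rate = 93.96364 mg/hr ÷ 1.644737 mg/mL = 57.12989 mL/hr
Volume infused = 57.12989 mL/hr × 0.4 hr = 22.85196 mL
Volume remaining = 152 − 22.85196 = 129.148 mL
Drug remaining = 129.148 mL × 1.644737 mg/mL = 212.4145 mg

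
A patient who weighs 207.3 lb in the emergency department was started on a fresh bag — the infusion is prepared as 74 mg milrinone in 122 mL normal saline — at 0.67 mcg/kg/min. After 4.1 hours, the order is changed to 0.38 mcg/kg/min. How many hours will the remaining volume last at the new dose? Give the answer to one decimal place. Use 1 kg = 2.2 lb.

27.2 hours

Initial rate:
Weight = 207.3 lb ÷ 2.2 lb/kg = 94.22727 kg
Dose = 0.67 mcg/kg/min × 94.22727 kg = 63.13227 mcg/min
63.13227 mcg/min × 60 min/hr = 3787.936 mcg/hr
Concentration = 74 mg ÷ 122 mL = 0.6065574 mg/mL = 606.5574 mcg/mL
Rate = 3787.936 mcg/hr ÷ 606.5574 mcg/mL = 6.244976 mL/hr
Volume infused so far = 6.244976 mL/hr × 4.1 hr = 25.6044 mL
Volume remaining = 122 − 25.6044 = 96.3956 mL
New rate:
Dose = 0.38 mcg/kg/min × 94.22727 kg = 35.80636 mcg/min
35.80636 mcg/min × 60 min/hr = 2148.382 mcg/hr
Rate = 2148.382 mcg/hr ÷ 606.5574 mcg/mL = 3.541927 mL/hr
Time remaining = 96.3956 mL ÷ 3.541927 mL/hr = 27.21558 hr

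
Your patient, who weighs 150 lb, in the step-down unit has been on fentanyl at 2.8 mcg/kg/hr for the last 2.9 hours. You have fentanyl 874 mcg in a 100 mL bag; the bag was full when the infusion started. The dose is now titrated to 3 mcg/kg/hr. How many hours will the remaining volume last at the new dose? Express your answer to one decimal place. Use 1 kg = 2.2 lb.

1.6 hours

Initial rate:
Weight = 150 lb ÷ 2.2 lb/kg = 68.18182 kg
Dose = 2.8 mcg/kg/hr × 68.18182 kg = 190.9091 mcg/hr
Concentration = 874 mcg ÷ 100 mL = 8.74 mcg/mL
Rate = 190.9091 mcg/hr ÷ 8.74 mcg/mL = 21.84315 mL/hr
Volume infused so far = 21.84315 mL/hr × 2.9 hr = 63.34512 mL
Volume remaining = 100 − 63.34512 = 36.65488 mL
New rate:
Dose = 3 mcg/kg/hr × 68.18182 kg = 204.5455 mcg/hr
Rate = 204.5455 mcg/hr ÷ 8.74 mcg/mL = 23.40337 mL/hr
Time remaining = 36.65488 mL ÷ 23.40337 mL/hr = 1.566222 hr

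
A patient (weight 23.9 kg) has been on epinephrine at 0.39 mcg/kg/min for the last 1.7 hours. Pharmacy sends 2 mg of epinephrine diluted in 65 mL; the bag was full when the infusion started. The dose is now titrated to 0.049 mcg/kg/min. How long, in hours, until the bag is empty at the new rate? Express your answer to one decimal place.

Initial rate:
Dose = 0.39 mcg/kg/min × 23.9 kg = 9.321 mcg/min
9.321 mcg/min × 60 min/hr = 559.26 mcg/hr
Concentration = 2 mg ÷ 65 mL = 0.03076923 mg/mL = 30.76923 mcg/mL
Rate = 559.26 mcg/hr ÷ 30.76923 mcg/mL = 18.17595 mL/hr
Volume infused so far = 18.17595 mL/hr × 1.7 hr = 30.89911 mL
Volume remaining = 65 − 30.89911 = 34.10089 mL
New rate:
Dose = 0.049 mcg/kg/min × 23.9 kg = 1.1711 mcg/min
1.1711 mcg/min × 60 min/hr = 70.266 mcg/hr
Rate = 70.266 mcg/hr ÷ 30.76923 mcg/mL = 2.283645 mL/hr
Time remaining = 34.10089 mL ÷ 2.283645 mL/hr = 14.93266 hr

14.9 hours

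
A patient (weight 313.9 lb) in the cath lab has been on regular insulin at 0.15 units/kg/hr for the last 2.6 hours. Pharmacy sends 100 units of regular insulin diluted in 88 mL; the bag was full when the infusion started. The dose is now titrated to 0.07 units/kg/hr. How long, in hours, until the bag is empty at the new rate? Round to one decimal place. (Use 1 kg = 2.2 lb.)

4.4 hours

Initial rate:
Weight = 313.9 lb ÷ 2.2 lb/kg = 142.6818 kg
Dose = 0.15 units/kg/hr × 142.6818 kg = 21.40227 units/hr
Concentration = 100 units ÷ 88 mL = 1.136364 units/mL
Rate = 21.40227 units/hr ÷ 1.136364 units/mL = 18.834 mL/hr
Volume infused so far = 18.834 mL/hr × 2.6 hr = 48.9684 mL
Volume remaining = 88 − 48.9684 = 39.0316 mL
New rate:
Dose = 0.07 units/kg/hr × 142.6818 kg = 9.987727 units/hr
Rate = 9.987727 units/hr ÷ 1.136364 units/mL = 8.7892 mL/hr
Time remaining = 39.0316 mL ÷ 8.7892 mL/hr = 4.440859 hr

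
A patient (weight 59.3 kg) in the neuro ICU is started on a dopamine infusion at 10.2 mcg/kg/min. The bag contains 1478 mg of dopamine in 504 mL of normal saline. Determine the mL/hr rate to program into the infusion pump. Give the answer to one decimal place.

12.4 mL/hr

Dose = 10.2 mcg/kg/min × 59.3 kg = 604.86 mcg/min
604.86 mcg/min × 60 min/hr = 36291.6 mcg/hr
Concentration = 1478 mg ÷ 504 mL = 2.93254 mg/mL = 2932.54 mcg/mL
Rate = 36291.6 mcg/hr ÷ 2932.54 mcg/mL = 12.37548 mL/hr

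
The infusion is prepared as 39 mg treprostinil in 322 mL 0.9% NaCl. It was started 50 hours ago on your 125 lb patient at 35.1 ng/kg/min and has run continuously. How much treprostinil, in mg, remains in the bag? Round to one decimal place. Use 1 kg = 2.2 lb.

33.0 mg

Weight = 125 lb ÷ 2.2 lb/kg = 56.81818 kg
Dose = 35.1 ng/kg/min × 56.81818 kg = 1994.318 ng/min
1994.318 ng/min × 60 min/hr = 119659.1 ng/hr
Concentration = 39 mg ÷ 322 mL = 0.121118 mg/mL = 121118 ng/mL
Rate = 119659.1 ng/hr ÷ 121118 ng/mL = 0.9879545 mL/hr
Volume infused = 0.9879545 mL/hr × 50 hr = 49.39773 mL
Volume remaining = 322 − 49.39773 = 272.6023 mL
Drug remaining = 272.6023 mL × 121118 ng/mL = 33017045 ng = 33.01705 mg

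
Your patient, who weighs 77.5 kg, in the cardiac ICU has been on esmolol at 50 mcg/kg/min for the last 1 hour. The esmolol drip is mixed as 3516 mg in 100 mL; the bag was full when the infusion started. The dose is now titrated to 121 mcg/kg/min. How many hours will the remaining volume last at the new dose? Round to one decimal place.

5.8 hours

Initial rate:
Dose = 50 mcg/kg/min × 77.5 kg = 3875 mcg/min
3875 mcg/min × 60 min/hr = 232500 mcg/hr
Concentration = 3516 mg ÷ 100 mL = 35.16 mg/mL = 35160 mcg/mL
Rate = 232500 mcg/hr ÷ 35160 mcg/mL = 6.612628 mL/hr
Volume infused so far = 6.612628 mL/hr × 1 hr = 6.612628 mL
Volume remaining = 100 − 6.612628 = 93.38737 mL
New rate:
Dose = 121 mcg/kg/min × 77.5 kg = 9377.5 mcg/min
9377.5 mcg/min × 60 min/hr = 562650 mcg/hr
Rate = 562650 mcg/hr ÷ 35160 mcg/mL = 16.00256 mL/hr
Time remaining = 93.38737 mL ÷ 16.00256 mL/hr = 5.835777 hr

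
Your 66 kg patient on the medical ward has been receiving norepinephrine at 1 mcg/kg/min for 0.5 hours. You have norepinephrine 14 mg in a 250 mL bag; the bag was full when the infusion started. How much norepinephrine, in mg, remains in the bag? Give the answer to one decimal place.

12.0 mg

Dose = 1 mcg/kg/min × 66 kg = 66 mcg/min
66 mcg/min × 60 min/hr = 3960 mcg/hr
Concentration = 14 mg ÷ 250 mL = 0.056 mg/mL = 56 mcg/mL
Rate = 3960 mcg/hr ÷ 56 mcg/mL = 70.71429 mL/hr
Volume infused = 70.71429 mL/hr × 0.5 hr = 35.35714 mL
Volume remaining = 250 − 35.35714 = 214.6429 mL
Drug remaining = 214.6429 mL × 56 mcg/mL = 12020 mcg = 12.02 mg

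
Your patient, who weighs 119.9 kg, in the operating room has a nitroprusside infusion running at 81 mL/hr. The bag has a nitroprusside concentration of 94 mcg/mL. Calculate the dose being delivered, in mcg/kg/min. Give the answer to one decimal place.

1.1 mcg/kg/min

Drug rate = 81 mL/hr × 94 mcg/mL = 7614 mcg/hr
7614 mcg/hr ÷ 60 min/hr = 126.9 mcg/min
126.9 mcg/min ÷ 119.9 kg = 1.058382 mcg/kg/min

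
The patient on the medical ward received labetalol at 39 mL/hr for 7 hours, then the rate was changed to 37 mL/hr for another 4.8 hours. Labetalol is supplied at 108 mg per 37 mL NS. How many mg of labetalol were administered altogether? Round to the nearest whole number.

Concentration = 108 mg ÷ 37 mL = 2.918919 mg/mL
Stage 1: 39 mL/hr × 7 hr = 273 mL → 273 mL × 2.918919 mg/mL = 796.8649 mg
Stage 2: 37 mL/hr × 4.8 hr = 177.6 mL → 177.6 mL × 2.918919 mg/mL = 518.4 mg
Total = 796.8649 + 518.4 = 1315.265 mg

1315 mg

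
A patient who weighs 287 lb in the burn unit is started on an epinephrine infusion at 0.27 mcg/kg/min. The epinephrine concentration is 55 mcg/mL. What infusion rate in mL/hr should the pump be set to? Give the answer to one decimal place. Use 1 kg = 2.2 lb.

Weight = 287 lb ÷ 2.2 lb/kg = 130.4545 kg
Dose = 0.27 mcg/kg/min × 130.4545 kg = 35.22273 mcg/min
35.22273 mcg/min × 60 min/hr = 2113.364 mcg/hr
Rate = 2113.364 mcg/hr ÷ 55 mcg/mL = 38.42479 mL/hr

38.4 mL/hr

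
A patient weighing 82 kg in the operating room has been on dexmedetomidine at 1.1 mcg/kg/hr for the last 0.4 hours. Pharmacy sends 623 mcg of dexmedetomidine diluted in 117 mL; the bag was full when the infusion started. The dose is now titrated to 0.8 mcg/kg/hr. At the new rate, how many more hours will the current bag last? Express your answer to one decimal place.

Initial rate:
Dose = 1.1 mcg/kg/hr × 82 kg = 90.2 mcg/hr
Concentration = 623 mcg ÷ 117 mL = 5.324786 mcg/mL
Rate = 90.2 mcg/hr ÷ 5.324786 mcg/mL = 16.93965 mL/hr
Volume infused so far = 16.93965 mL/hr × 0.4 hr = 6.775859 mL
Volume remaining = 117 − 6.775859 = 110.2241 mL
New rate:
Dose = 0.8 mcg/kg/hr × 82 kg = 65.6 mcg/hr
Rate = 65.6 mcg/hr ÷ 5.324786 mcg/mL = 12.31974 mL/hr
Time remaining = 110.2241 mL ÷ 12.31974 mL/hr = 8.946951 hr

8.9 hours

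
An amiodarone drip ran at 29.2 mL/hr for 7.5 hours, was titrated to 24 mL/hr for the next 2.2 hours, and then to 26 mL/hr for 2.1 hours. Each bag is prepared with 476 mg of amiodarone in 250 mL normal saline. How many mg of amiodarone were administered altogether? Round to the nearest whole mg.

Concentration = 476 mg ÷ 250 mL = 1.904 mg/mL
Stage 1: 29.2 mL/hr × 7.5 hr = 219 mL → 219 mL × 1.904 mg/mL = 416.976 mg
Stage 2: 24 mL/hr × 2.2 hr = 52.8 mL → 52.8 mL × 1.904 mg/mL = 100.5312 mg
Stage 3: 26 mL/hr × 2.1 hr = 54.6 mL → 54.6 mL × 1.904 mg/mL = 103.9584 mg
Total = 416.976 + 100.5312 + 103.9584 = 621.4656 mg

621 mg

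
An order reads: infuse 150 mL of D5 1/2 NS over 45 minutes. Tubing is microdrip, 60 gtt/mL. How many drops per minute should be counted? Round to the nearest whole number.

150 mL ÷ (45 min) = 3.333333 mL/min
3.333333 mL/min × 60 gtt/mL = 200 gtt/min

200 gtt/min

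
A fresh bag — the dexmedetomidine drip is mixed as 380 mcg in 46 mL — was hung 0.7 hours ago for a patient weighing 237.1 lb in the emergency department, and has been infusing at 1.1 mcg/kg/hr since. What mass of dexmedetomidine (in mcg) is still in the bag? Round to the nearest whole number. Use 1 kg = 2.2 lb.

297 mcg

Weight = 237.1 lb ÷ 2.2 lb/kg = 107.7727 kg
Dose = 1.1 mcg/kg/hr × 107.7727 kg = 118.55 mcg/hr
Concentration = 380 mcg ÷ 46 mL = 8.26087 mcg/mL
Rate = 118.55 mcg/hr ÷ 8.26087 mcg/mL = 14.35079 mL/hr
Volume infused = 14.35079 mL/hr × 0.7 hr = 10.04555 mL
Volume remaining = 46 − 10.04555 = 35.95445 mL
Drug remaining = 35.95445 mL × 8.26087 mcg/mL = 297.015 mcg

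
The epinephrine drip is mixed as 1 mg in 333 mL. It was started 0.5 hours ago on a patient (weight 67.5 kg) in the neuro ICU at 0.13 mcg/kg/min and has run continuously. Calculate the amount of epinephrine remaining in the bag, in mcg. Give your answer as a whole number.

737 mcg

Dose = 0.13 mcg/kg/min × 67.5 kg = 8.775 mcg/min
8.775 mcg/min × 60 min/hr = 526.5 mcg/hr
Concentration = 1 mg ÷ 333 mL = 0.003003003 mg/mL = 3.003003 mcg/mL
Rate = 526.5 mcg/hr ÷ 3.003003 mcg/mL = 175.3245 mL/hr
Volume infused = 175.3245 mL/hr × 0.5 hr = 87.66225 mL
Volume remaining = 333 − 87.66225 = 245.3377 mL
Drug remaining = 245.3377 mL × 3.003003 mcg/mL = 736.75 mcg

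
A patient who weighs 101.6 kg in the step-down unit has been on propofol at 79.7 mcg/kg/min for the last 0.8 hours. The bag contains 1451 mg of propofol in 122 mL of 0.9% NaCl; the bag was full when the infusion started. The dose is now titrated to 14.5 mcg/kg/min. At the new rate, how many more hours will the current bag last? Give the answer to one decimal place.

Initial rate:
Dose = 79.7 mcg/kg/min × 101.6 kg = 8097.52 mcg/min
8097.52 mcg/min × 60 min/hr = 485851.2 mcg/hr
Concentration = 1451 mg ÷ 122 mL = 11.89344 mg/mL = 11893.44 mcg/mL
Rate = 485851.2 mcg/hr ÷ 11893.44 mcg/mL = 40.85034 mL/hr
Volume infused so far = 40.85034 mL/hr × 0.8 hr = 32.68027 mL
Volume remaining = 122 − 32.68027 = 89.31973 mL
New rate:
Dose = 14.5 mcg/kg/min × 101.6 kg = 1473.2 mcg/min
1473.2 mcg/min × 60 min/hr = 88392 mcg/hr
Rate = 88392 mcg/hr ÷ 11893.44 mcg/mL = 7.431994 mL/hr
Time remaining = 89.31973 mL ÷ 7.431994 mL/hr = 12.01827 hr

12.0 hours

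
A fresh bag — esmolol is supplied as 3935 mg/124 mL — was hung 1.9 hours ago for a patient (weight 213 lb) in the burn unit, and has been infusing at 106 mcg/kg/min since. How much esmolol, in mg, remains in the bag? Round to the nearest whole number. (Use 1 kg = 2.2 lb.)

Weight = 213 lb ÷ 2.2 lb/kg = 96.81818 kg
Dose = 106 mcg/kg/min × 96.81818 kg = 10262.73 mcg/min
10262.73 mcg/min × 60 min/hr = 615763.6 mcg/hr
Concentration = 3935 mg ÷ 124 mL = 31.73387 mg/mL = 31733.87 mcg/mL
Rate = 615763.6 mcg/hr ÷ 31733.87 mcg/mL = 19.40399 mL/hr
Volume infused = 19.40399 mL/hr × 1.9 hr = 36.86758 mL
Volume remaining = 124 − 36.86758 = 87.13242 mL
Drug remaining = 87.13242 mL × 31733.87 mcg/mL = 2765049 mcg = 2765.049 mg

2765 mg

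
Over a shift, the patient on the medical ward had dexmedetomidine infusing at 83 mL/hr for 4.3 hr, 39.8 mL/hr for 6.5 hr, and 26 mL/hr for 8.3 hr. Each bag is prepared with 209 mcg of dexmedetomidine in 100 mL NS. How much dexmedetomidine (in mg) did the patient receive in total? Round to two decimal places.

1.74 mg

Concentration = 209 mcg ÷ 100 mL = 2.09 mcg/mL
Stage 1: 83 mL/hr × 4.3 hr = 356.9 mL → 356.9 mL × 2.09 mcg/mL = 745.921 mcg
Stage 2: 39.8 mL/hr × 6.5 hr = 258.7 mL → 258.7 mL × 2.09 mcg/mL = 540.683 mcg
Stage 3: 26 mL/hr × 8.3 hr = 215.8 mL → 215.8 mL × 2.09 mcg/mL = 451.022 mcg
Total = 745.921 + 540.683 + 451.022 = 1737.626 mcg = 1.737626 mg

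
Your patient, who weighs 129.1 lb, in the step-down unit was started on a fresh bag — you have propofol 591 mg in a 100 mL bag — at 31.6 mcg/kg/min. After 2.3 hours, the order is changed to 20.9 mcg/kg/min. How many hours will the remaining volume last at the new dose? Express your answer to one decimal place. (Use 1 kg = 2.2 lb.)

Initial rate:
Weight = 129.1 lb ÷ 2.2 lb/kg = 58.68182 kg
Dose = 31.6 mcg/kg/min × 58.68182 kg = 1854.345 mcg/min
1854.345 mcg/min × 60 min/hr = 111260.7 mcg/hr
Concentration = 591 mg ÷ 100 mL = 5.91 mg/mL = 5910 mcg/mL
Rate = 111260.7 mcg/hr ÷ 5910 mcg/mL = 18.82584 mL/hr
Volume infused so far = 18.82584 mL/hr × 2.3 hr = 43.29944 mL
Volume remaining = 100 − 43.29944 = 56.70056 mL
New rate:
Dose = 20.9 mcg/kg/min × 58.68182 kg = 1226.45 mcg/min
1226.45 mcg/min × 60 min/hr = 73587 mcg/hr
Rate = 73587 mcg/hr ÷ 5910 mcg/mL = 12.45127 mL/hr
Time remaining = 56.70056 mL ÷ 12.45127 mL/hr = 4.553798 hr

4.6 hours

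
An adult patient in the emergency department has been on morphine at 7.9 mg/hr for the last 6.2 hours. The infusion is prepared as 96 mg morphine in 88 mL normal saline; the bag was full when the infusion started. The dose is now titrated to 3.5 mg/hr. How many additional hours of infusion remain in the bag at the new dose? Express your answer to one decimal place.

13.4 hours

Initial rate:
Concentration = 96 mg ÷ 88 mL = 1.090909 mg/mL
Rate = 7.9 mg/hr ÷ 1.090909 mg/mL = 7.241667 mL/hr
Volume infused so far = 7.241667 mL/hr × 6.2 hr = 44.89833 mL
Volume remaining = 88 − 44.89833 = 43.10167 mL
New rate:
Rate = 3.5 mg/hr ÷ 1.090909 mg/mL = 3.208333 mL/hr
Time remaining = 43.10167 mL ÷ 3.208333 mL/hr = 13.43429 hr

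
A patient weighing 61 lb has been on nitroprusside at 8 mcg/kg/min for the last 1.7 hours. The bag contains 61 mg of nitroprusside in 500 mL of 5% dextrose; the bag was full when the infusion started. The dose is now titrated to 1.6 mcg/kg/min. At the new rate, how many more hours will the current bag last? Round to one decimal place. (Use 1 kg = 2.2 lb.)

Initial rate:
Weight = 61 lb ÷ 2.2 lb/kg = 27.72727 kg
Dose = 8 mcg/kg/min × 27.72727 kg = 221.8182 mcg/min
221.8182 mcg/min × 60 min/hr = 13309.09 mcg/hr
Concentration = 61 mg ÷ 500 mL = 0.122 mg/mL = 122 mcg/mL
Rate = 13309.09 mcg/hr ÷ 122 mcg/mL = 109.0909 mL/hr
Volume infused so far = 109.0909 mL/hr × 1.7 hr = 185.4545 mL
Volume remaining = 500 − 185.4545 = 314.5455 mL
New rate:
Dose = 1.6 mcg/kg/min × 27.72727 kg = 44.36364 mcg/min
44.36364 mcg/min × 60 min/hr = 2661.818 mcg/hr
Rate = 2661.818 mcg/hr ÷ 122 mcg/mL = 21.81818 mL/hr
Time remaining = 314.5455 mL ÷ 21.81818 mL/hr = 14.41667 hr

14.4 hours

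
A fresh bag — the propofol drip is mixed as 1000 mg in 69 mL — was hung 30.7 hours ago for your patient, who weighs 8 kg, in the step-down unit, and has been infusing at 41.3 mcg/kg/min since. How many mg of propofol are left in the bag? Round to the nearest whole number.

Dose = 41.3 mcg/kg/min × 8 kg = 330.4 mcg/min
330.4 mcg/min × 60 min/hr = 19824 mcg/hr
Concentration = 1000 mg ÷ 69 mL = 14.49275 mg/mL = 14492.75 mcg/mL
Rate = 19824 mcg/hr ÷ 14492.75 mcg/mL = 1.367856 mL/hr
Volume infused = 1.367856 mL/hr × 30.7 hr = 41.99318 mL
Volume remaining = 69 − 41.99318 = 27.00682 mL
Drug remaining = 27.00682 mL × 14492.75 mcg/mL = 391403.2 mcg = 391.4032 mg

391 mg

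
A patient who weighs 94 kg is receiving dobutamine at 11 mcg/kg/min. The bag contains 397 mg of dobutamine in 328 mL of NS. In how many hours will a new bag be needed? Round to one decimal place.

Dose = 11 mcg/kg/min × 94 kg = 1034 mcg/min
1034 mcg/min × 60 min/hr = 62040 mcg/hr
Concentration = 397 mg ÷ 328 mL = 1.210366 mg/mL = 1210.366 mcg/mL
Rate = 62040 mcg/hr ÷ 1210.366 mcg/mL = 51.25723 mL/hr
Duration = 328 mL ÷ 51.25723 mL/hr = 6.399097 hr

6.4 hours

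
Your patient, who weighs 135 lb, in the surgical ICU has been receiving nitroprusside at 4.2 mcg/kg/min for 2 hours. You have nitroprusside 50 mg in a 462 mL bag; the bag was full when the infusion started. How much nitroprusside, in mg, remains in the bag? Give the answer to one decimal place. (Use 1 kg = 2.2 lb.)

19.1 mg

Weight = 135 lb ÷ 2.2 lb/kg = 61.36364 kg
Dose = 4.2 mcg/kg/min × 61.36364 kg = 257.7273 mcg/min
257.7273 mcg/min × 60 min/hr = 15463.64 mcg/hr
Concentration = 50 mg ÷ 462 mL = 0.1082251 mg/mL = 108.2251 mcg/mL
Rate = 15463.64 mcg/hr ÷ 108.2251 mcg/mL = 142.884 mL/hr
Volume infused = 142.884 mL/hr × 2 hr = 285.768 mL
Volume remaining = 462 − 285.768 = 176.232 mL
Drug remaining = 176.232 mL × 108.2251 mcg/mL = 19072.73 mcg = 19.07273 mg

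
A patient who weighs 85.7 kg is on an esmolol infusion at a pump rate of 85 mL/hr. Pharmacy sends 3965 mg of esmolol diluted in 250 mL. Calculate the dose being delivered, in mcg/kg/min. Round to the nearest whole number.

262 mcg/kg/min

Concentration = 3965 mg ÷ 250 mL = 15.86 mg/mL = 15860 mcg/mL
Drug rate = 85 mL/hr × 15860 mcg/mL = 1348100 mcg/hr
1348100 mcg/hr ÷ 60 min/hr = 22468.33 mcg/min
22468.33 mcg/min ÷ 85.7 kg = 262.1743 mcg/kg/min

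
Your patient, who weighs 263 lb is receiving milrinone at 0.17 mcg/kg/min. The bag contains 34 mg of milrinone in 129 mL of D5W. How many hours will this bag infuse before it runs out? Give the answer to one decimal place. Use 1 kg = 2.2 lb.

27.9 hours

Weight = 263 lb ÷ 2.2 lb/kg = 119.5455 kg
Dose = 0.17 mcg/kg/min × 119.5455 kg = 20.32273 mcg/min
20.32273 mcg/min × 60 min/hr = 1219.364 mcg/hr
Concentration = 34 mg ÷ 129 mL = 0.2635659 mg/mL = 263.5659 mcg/mL
Rate = 1219.364 mcg/hr ÷ 263.5659 mcg/mL = 4.626409 mL/hr
Duration = 129 mL ÷ 4.626409 mL/hr = 27.8834 hr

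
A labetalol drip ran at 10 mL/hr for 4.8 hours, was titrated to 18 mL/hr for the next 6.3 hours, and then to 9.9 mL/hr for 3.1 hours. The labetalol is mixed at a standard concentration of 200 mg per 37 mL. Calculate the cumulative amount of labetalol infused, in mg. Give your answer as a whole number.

Concentration = 200 mg ÷ 37 mL = 5.405405 mg/mL
Stage 1: 10 mL/hr × 4.8 hr = 48 mL → 48 mL × 5.405405 mg/mL = 259.4595 mg
Stage 2: 18 mL/hr × 6.3 hr = 113.4 mL → 113.4 mL × 5.405405 mg/mL = 612.973 mg
Stage 3: 9.9 mL/hr × 3.1 hr = 30.69 mL → 30.69 mL × 5.405405 mg/mL = 165.8919 mg
Total = 259.4595 + 612.973 + 165.8919 = 1038.324 mg

1038 mg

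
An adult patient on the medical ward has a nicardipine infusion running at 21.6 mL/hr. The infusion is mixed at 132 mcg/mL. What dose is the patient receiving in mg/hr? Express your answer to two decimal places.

2.85 mg/hr

Concentration = 132 mcg/mL = 0.132 mg/mL
Drug rate = 21.6 mL/hr × 0.132 mg/mL = 2.8512 mg/hr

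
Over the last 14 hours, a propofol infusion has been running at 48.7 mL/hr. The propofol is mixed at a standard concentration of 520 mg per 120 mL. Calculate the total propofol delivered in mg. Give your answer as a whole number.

2954 mg

Concentration = 520 mg ÷ 120 mL = 4.333333 mg/mL
Drug rate = 48.7 mL/hr × 4.333333 mg/mL = 211.0333 mg/hr
Total = 211.0333 mg/hr × 14 hr = 2954.467 mg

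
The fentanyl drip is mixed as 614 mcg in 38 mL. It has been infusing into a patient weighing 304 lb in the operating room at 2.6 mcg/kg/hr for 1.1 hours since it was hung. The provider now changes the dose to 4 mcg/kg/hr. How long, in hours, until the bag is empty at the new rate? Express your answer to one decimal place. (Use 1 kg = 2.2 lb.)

Initial rate:
Weight = 304 lb ÷ 2.2 lb/kg = 138.1818 kg
Dose = 2.6 mcg/kg/hr × 138.1818 kg = 359.2727 mcg/hr
Concentration = 614 mcg ÷ 38 mL = 16.15789 mcg/mL
Rate = 359.2727 mcg/hr ÷ 16.15789 mcg/mL = 22.23512 mL/hr
Volume infused so far = 22.23512 mL/hr × 1.1 hr = 24.45863 mL
Volume remaining = 38 − 24.45863 = 13.54137 mL
New rate:
Dose = 4 mcg/kg/hr × 138.1818 kg = 552.7273 mcg/hr
Rate = 552.7273 mcg/hr ÷ 16.15789 mcg/mL = 34.20788 mL/hr
Time remaining = 13.54137 mL ÷ 34.20788 mL/hr = 0.3958553 hr

0.4 hours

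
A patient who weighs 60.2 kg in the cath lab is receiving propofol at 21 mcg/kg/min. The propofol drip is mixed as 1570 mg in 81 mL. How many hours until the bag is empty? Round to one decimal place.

Dose = 21 mcg/kg/min × 60.2 kg = 1264.2 mcg/min
1264.2 mcg/min × 60 min/hr = 75852 mcg/hr
Concentration = 1570 mg ÷ 81 mL = 19.38272 mg/mL = 19382.72 mcg/mL
Rate = 75852 mcg/hr ÷ 19382.72 mcg/mL = 3.913383 mL/hr
Duration = 81 mL ÷ 3.913383 mL/hr = 20.6982 hr

20.7 hours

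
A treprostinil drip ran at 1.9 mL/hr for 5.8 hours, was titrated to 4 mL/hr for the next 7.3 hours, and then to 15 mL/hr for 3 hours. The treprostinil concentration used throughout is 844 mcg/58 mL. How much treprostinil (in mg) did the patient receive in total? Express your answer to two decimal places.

Concentration = 844 mcg ÷ 58 mL = 14.55172 mcg/mL
Stage 1: 1.9 mL/hr × 5.8 hr = 11.02 mL → 11.02 mL × 14.55172 mcg/mL = 160.36 mcg
Stage 2: 4 mL/hr × 7.3 hr = 29.2 mL → 29.2 mL × 14.55172 mcg/mL = 424.9103 mcg
Stage 3: 15 mL/hr × 3 hr = 45 mL → 45 mL × 14.55172 mcg/mL = 654.8276 mcg
Total = 160.36 + 424.9103 + 654.8276 = 1240.098 mcg = 1.240098 mg

1.24 mg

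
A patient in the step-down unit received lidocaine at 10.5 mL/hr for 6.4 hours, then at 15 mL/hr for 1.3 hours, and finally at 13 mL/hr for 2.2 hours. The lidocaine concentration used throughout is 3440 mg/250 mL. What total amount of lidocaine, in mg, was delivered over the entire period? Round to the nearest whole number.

1587 mg

Concentration = 3440 mg ÷ 250 mL = 13.76 mg/mL
Stage 1: 10.5 mL/hr × 6.4 hr = 67.2 mL → 67.2 mL × 13.76 mg/mL = 924.672 mg
Stage 2: 15 mL/hr × 1.3 hr = 19.5 mL → 19.5 mL × 13.76 mg/mL = 268.32 mg
Stage 3: 13 mL/hr × 2.2 hr = 28.6 mL → 28.6 mL × 13.76 mg/mL = 393.536 mg
Total = 924.672 + 268.32 + 393.536 = 1586.528 mg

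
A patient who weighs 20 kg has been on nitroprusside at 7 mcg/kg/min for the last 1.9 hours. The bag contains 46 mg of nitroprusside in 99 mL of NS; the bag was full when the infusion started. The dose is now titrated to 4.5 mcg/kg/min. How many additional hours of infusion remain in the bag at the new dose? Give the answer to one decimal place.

5.6 hours

Initial rate:
Dose = 7 mcg/kg/min × 20 kg = 140 mcg/min
140 mcg/min × 60 min/hr = 8400 mcg/hr
Concentration = 46 mg ÷ 99 mL = 0.4646465 mg/mL = 464.6465 mcg/mL
Rate = 8400 mcg/hr ÷ 464.6465 mcg/mL = 18.07826 mL/hr
Volume infused so far = 18.07826 mL/hr × 1.9 hr = 34.3487 mL
Volume remaining = 99 − 34.3487 = 64.6513 mL
New rate:
Dose = 4.5 mcg/kg/min × 20 kg = 90 mcg/min
90 mcg/min × 60 min/hr = 5400 mcg/hr
Rate = 5400 mcg/hr ÷ 464.6465 mcg/mL = 11.62174 mL/hr
Time remaining = 64.6513 mL ÷ 11.62174 mL/hr = 5.562963 hr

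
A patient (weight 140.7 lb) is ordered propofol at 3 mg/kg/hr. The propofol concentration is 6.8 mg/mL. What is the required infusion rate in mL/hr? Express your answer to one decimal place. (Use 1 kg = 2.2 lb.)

28.2 mL/hr

Weight = 140.7 lb ÷ 2.2 lb/kg = 63.95455 kg
Dose = 3 mg/kg/hr × 63.95455 kg = 191.8636 mg/hr
Rate = 191.8636 mg/hr ÷ 6.8 mg/mL = 28.21524 mL/hr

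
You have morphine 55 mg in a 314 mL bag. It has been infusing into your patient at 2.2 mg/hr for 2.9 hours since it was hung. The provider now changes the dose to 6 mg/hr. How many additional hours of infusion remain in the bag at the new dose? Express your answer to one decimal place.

Initial rate:
Concentration = 55 mg ÷ 314 mL = 0.1751592 mg/mL
Rate = 2.2 mg/hr ÷ 0.1751592 mg/mL = 12.56 mL/hr
Volume infused so far = 12.56 mL/hr × 2.9 hr = 36.424 mL
Volume remaining = 314 − 36.424 = 277.576 mL
New rate:
Rate = 6 mg/hr ÷ 0.1751592 mg/mL = 34.25455 mL/hr
Time remaining = 277.576 mL ÷ 34.25455 mL/hr = 8.103333 hr

8.1 hours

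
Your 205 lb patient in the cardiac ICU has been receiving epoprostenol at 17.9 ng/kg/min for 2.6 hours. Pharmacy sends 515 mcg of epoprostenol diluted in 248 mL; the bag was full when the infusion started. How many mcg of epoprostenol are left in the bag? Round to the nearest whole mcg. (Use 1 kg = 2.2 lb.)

Weight = 205 lb ÷ 2.2 lb/kg = 93.18182 kg
Dose = 17.9 ng/kg/min × 93.18182 kg = 1667.955 ng/min
1667.955 ng/min × 60 min/hr = 100077.3 ng/hr
Concentration = 515 mcg ÷ 248 mL = 2.076613 mcg/mL = 2076.613 ng/mL
Rate = 100077.3 ng/hr ÷ 2076.613 ng/mL = 48.19255 mL/hr
Volume infused = 48.19255 mL/hr × 2.6 hr = 125.3006 mL
Volume remaining = 248 − 125.3006 = 122.6994 mL
Drug remaining = 122.6994 mL × 2076.613 ng/mL = 254799.1 ng = 254.7991 mcg

255 mcg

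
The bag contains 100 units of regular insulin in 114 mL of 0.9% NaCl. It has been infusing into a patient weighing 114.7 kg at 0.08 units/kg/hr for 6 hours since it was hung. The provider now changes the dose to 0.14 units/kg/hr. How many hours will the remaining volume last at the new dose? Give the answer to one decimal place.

Initial rate:
Dose = 0.08 units/kg/hr × 114.7 kg = 9.176 units/hr
Concentration = 100 units ÷ 114 mL = 0.877193 units/mL
Rate = 9.176 units/hr ÷ 0.877193 units/mL = 10.46064 mL/hr
Volume infused so far = 10.46064 mL/hr × 6 hr = 62.76384 mL
Volume remaining = 114 − 62.76384 = 51.23616 mL
New rate:
Dose = 0.14 units/kg/hr × 114.7 kg = 16.058 units/hr
Rate = 16.058 units/hr ÷ 0.877193 units/mL = 18.30612 mL/hr
Time remaining = 51.23616 mL ÷ 18.30612 mL/hr = 2.798854 hr

2.8 hours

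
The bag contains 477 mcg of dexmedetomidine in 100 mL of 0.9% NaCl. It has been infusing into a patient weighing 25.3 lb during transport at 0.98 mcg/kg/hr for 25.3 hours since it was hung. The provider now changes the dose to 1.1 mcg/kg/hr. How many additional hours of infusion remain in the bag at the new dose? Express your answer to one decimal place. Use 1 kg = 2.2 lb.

Initial rate:
Weight = 25.3 lb ÷ 2.2 lb/kg = 11.5 kg
Dose = 0.98 mcg/kg/hr × 11.5 kg = 11.27 mcg/hr
Concentration = 477 mcg ÷ 100 mL = 4.77 mcg/mL
Rate = 11.27 mcg/hr ÷ 4.77 mcg/mL = 2.362683 mL/hr
Volume infused so far = 2.362683 mL/hr × 25.3 hr = 59.77589 mL
Volume remaining = 100 − 59.77589 = 40.22411 mL
New rate:
Dose = 1.1 mcg/kg/hr × 11.5 kg = 12.65 mcg/hr
Rate = 12.65 mcg/hr ÷ 4.77 mcg/mL = 2.651992 mL/hr
Time remaining = 40.22411 mL ÷ 2.651992 mL/hr = 15.16751 hr

15.2 hours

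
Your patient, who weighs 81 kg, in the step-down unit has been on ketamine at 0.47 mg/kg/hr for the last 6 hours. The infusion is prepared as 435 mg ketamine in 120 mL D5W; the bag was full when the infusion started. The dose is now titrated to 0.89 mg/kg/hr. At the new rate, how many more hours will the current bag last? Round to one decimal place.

Initial rate:
Dose = 0.47 mg/kg/hr × 81 kg = 38.07 mg/hr
Concentration = 435 mg ÷ 120 mL = 3.625 mg/mL
Rate = 38.07 mg/hr ÷ 3.625 mg/mL = 10.50207 mL/hr
Volume infused so far = 10.50207 mL/hr × 6 hr = 63.01241 mL
Volume remaining = 120 − 63.01241 = 56.98759 mL
New rate:
Dose = 0.89 mg/kg/hr × 81 kg = 72.09 mg/hr
Rate = 72.09 mg/hr ÷ 3.625 mg/mL = 19.8869 mL/hr
Time remaining = 56.98759 mL ÷ 19.8869 mL/hr = 2.865585 hr

2.9 hours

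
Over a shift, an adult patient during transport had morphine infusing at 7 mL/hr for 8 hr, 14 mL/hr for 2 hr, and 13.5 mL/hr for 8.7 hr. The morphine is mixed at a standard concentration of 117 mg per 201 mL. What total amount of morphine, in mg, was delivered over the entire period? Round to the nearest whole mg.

117 mg

Concentration = 117 mg ÷ 201 mL = 0.5820896 mg/mL
Stage 1: 7 mL/hr × 8 hr = 56 mL → 56 mL × 0.5820896 mg/mL = 32.59701 mg
Stage 2: 14 mL/hr × 2 hr = 28 mL → 28 mL × 0.5820896 mg/mL = 16.29851 mg
Stage 3: 13.5 mL/hr × 8.7 hr = 117.45 mL → 117.45 mL × 0.5820896 mg/mL = 68.36642 mg
Total = 32.59701 + 16.29851 + 68.36642 = 117.2619 mg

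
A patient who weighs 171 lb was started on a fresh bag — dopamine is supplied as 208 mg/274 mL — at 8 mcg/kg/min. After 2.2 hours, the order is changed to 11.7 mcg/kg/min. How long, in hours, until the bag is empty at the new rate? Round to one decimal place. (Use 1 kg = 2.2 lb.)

Initial rate:
Weight = 171 lb ÷ 2.2 lb/kg = 77.72727 kg
Dose = 8 mcg/kg/min × 77.72727 kg = 621.8182 mcg/min
621.8182 mcg/min × 60 min/hr = 37309.09 mcg/hr
Concentration = 208 mg ÷ 274 mL = 0.7591241 mg/mL = 759.1241 mcg/mL
Rate = 37309.09 mcg/hr ÷ 759.1241 mcg/mL = 49.14755 mL/hr
Volume infused so far = 49.14755 mL/hr × 2.2 hr = 108.1246 mL
Volume remaining = 274 − 108.1246 = 165.8754 mL
New rate:
Dose = 11.7 mcg/kg/min × 77.72727 kg = 909.4091 mcg/min
909.4091 mcg/min × 60 min/hr = 54564.55 mcg/hr
Rate = 54564.55 mcg/hr ÷ 759.1241 mcg/mL = 71.8783 mL/hr
Time remaining = 165.8754 mL ÷ 71.8783 mL/hr = 2.307726 hr

2.3 hours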